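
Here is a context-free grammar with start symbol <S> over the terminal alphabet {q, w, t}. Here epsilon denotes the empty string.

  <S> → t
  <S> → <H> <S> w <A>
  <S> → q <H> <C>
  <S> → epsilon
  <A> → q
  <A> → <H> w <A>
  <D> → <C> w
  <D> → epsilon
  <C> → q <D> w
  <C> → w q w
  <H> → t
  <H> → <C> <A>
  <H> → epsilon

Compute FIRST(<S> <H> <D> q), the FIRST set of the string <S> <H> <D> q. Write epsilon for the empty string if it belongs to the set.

{q, t, w}

FIRST(<C>): from <C>→q <D> w we get {q}; from <C>→w q w we get {w}. So FIRST(<C>) = {q, w}.
FIRST(<D>): from <D>→<C> w we get {q, w}; from <D>→epsilon we get {epsilon}. So FIRST(<D>) = {epsilon, q, w}.
FIRST(<H>): from <H>→t we get {t}; from <H>→<C> <A> we get {q, w}; from <H>→epsilon we get {epsilon}. So FIRST(<H>) = {epsilon, q, t, w}.
FIRST(<S>): from <S>→t we get {t}; from <S>→<H> <S> w <A> we get {q, t, w}; from <S>→q <H> <C> we get {q}; from <S>→epsilon we get {epsilon}. So FIRST(<S>) = {epsilon, q, t, w}.
FIRST(<A>): from <A>→q we get {q}; from <A>→<H> w <A> we get {q, t, w}. So FIRST(<A>) = {q, t, w}.
FIRST(<S> <H> <D> q): take FIRST of each symbol in turn, carrying on past any symbol whose FIRST contains epsilon; result {q, t, w}.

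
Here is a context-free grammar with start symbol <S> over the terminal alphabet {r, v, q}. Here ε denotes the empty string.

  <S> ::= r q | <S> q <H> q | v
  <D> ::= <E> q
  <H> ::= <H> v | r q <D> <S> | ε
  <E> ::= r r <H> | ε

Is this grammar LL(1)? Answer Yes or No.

No

FIRST(<S>) = {r, v}
FIRST(<D>) = {q, r}
FIRST(<H>) = {ε, r, v}
FIRST(<E>) = {ε, r}
FOLLOW(<S>) = {$, q, v}
FOLLOW(<D>) = {r, v}
FOLLOW(<H>) = {q, v}
FOLLOW(<E>) = {q}
Cell M[<H>, r] receives both <H> ::= <H> v and <H> ::= r q <D> <S> — the grammar is not LL(1).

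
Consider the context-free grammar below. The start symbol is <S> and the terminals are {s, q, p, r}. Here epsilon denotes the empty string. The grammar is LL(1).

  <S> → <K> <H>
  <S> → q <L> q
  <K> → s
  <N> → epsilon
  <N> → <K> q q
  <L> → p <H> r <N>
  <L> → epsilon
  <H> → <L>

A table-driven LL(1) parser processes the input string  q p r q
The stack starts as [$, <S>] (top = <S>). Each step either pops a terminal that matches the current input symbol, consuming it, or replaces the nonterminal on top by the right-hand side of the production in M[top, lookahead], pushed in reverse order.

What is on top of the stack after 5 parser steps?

     Stack            Input      Action
  1  $ <S>            q p r q $  expand <S> → q <L> q
  2  $ q <L> q        q p r q $  match q
  3  $ q <L>          p r q $    expand <L> → p <H> r <N>
  4  $ q <N> r <H> p  p r q $    match p
  5  $ q <N> r <H>    r q $      expand <H> → <L>
Stack after step 5: $ q <N> r <L> (top = <L>).

<L>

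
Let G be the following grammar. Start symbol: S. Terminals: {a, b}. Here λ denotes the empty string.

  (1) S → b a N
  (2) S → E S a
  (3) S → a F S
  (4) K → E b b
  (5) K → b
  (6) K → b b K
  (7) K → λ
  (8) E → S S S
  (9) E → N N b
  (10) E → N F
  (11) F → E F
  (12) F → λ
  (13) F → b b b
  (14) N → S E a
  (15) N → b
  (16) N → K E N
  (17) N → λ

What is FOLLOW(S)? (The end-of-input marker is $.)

{$, a, b}

FIRST(S) = {a, b}  (via E S a)
FIRST(K) = {λ, a, b}  (via E b b)
FIRST(E) = {λ, a, b}  (via S S S, N N b, N F)
FIRST(F) = {λ, a, b}  (via E F)
FIRST(N) = {λ, a, b}  (via S E a, K E N)
FOLLOW(S) includes $ since S is the start symbol.
FOLLOW(S): in S→E S a, S is followed by a with FIRST {a}; in S→a F S, the suffix after S is empty (adds nothing new); in E→S S S (occurrence 1), S is followed by S S with FIRST {a, b}; in E→S S S (occurrence 2), S is followed by S with FIRST {a, b}; in E→S S S (occurrence 3), the suffix after S is empty, so FOLLOW(S) ⊇ FOLLOW(E) = {$, a, b}; in N→S E a, S is followed by E a with FIRST {a, b}. Thus FOLLOW(S) = {$, a, b}.
FOLLOW(K): in K→b b K, the suffix after K is empty (adds nothing new); in N→K E N, K is followed by E N with FIRST {λ, a, b}; in N→K E N, the suffix after K is nullable, so FOLLOW(K) ⊇ FOLLOW(N) = {$, a, b}. Thus FOLLOW(K) = {$, a, b}.
FOLLOW(E): in S→E S a, E is followed by S a with FIRST {a, b}; in K→E b b, E is followed by b b with FIRST {b}; in F→E F, E is followed by F with FIRST {λ, a, b}; in F→E F, the suffix after E is nullable, so FOLLOW(E) ⊇ FOLLOW(F) = {$, a, b}; in N→S E a, E is followed by a with FIRST {a}; in N→K E N, E is followed by N with FIRST {λ, a, b}; in N→K E N, the suffix after E is nullable, so FOLLOW(E) ⊇ FOLLOW(N) = {$, a, b}. Thus FOLLOW(E) = {$, a, b}.
FOLLOW(F): in S→a F S, F is followed by S with FIRST {a, b}; in E→N F, the suffix after F is empty, so FOLLOW(F) ⊇ FOLLOW(E) = {$, a, b}; in F→E F, the suffix after F is empty (adds nothing new). Thus FOLLOW(F) = {$, a, b}.
FOLLOW(N): in S→b a N, the suffix after N is empty, so FOLLOW(N) ⊇ FOLLOW(S) = {$, a, b}; in E→N N b (occurrence 1), N is followed by N b with FIRST {a, b}; in E→N N b (occurrence 2), N is followed by b with FIRST {b}; in E→N F, N is followed by F with FIRST {λ, a, b}; in E→N F, the suffix after N is nullable, so FOLLOW(N) ⊇ FOLLOW(E) = {$, a, b}; in N→K E N, the suffix after N is empty (adds nothing new). Thus FOLLOW(N) = {$, a, b}.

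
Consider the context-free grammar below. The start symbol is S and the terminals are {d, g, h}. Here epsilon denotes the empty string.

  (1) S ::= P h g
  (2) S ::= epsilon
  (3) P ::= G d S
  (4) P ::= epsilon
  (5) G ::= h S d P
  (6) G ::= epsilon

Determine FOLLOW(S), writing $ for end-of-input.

FIRST(G): from G::=h S d P we get {h}; from G::=epsilon we get {epsilon}. So FIRST(G) = {epsilon, h}.
FIRST(P): from P::=G d S we get {d, h}; from P::=epsilon we get {epsilon}. So FIRST(P) = {epsilon, d, h}.
FIRST(S): from S::=P h g we get {d, h}; from S::=epsilon we get {epsilon}. So FIRST(S) = {epsilon, d, h}.
FOLLOW(S) includes $ since S is the start symbol.
FOLLOW(G): in P::=G d S, G is followed by d S with FIRST {d}. Thus FOLLOW(G) = {d}.
FOLLOW(P): in S::=P h g, P is followed by h g with FIRST {h}; in G::=h S d P, the suffix after P is empty, so FOLLOW(P) ⊇ FOLLOW(G) = {d}. Thus FOLLOW(P) = {d, h}.
FOLLOW(S): in P::=G d S, the suffix after S is empty, so FOLLOW(S) ⊇ FOLLOW(P) = {d, h}; in G::=h S d P, S is followed by d P with FIRST {d}. Thus FOLLOW(S) = {$, d, h}.

{$, d, h}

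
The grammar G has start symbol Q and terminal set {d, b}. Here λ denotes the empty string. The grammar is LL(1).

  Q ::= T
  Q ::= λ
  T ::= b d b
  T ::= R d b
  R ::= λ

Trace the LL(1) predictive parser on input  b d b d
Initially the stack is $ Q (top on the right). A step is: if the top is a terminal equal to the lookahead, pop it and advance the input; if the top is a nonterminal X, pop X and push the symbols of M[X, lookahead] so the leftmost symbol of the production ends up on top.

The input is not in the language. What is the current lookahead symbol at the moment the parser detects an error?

d

     Stack    Input      Action
  1  $ Q      b d b d $  expand Q ::= T
  2  $ T      b d b d $  expand T ::= b d b
  3  $ b d b  b d b d $  match b
  4  $ b d    d b d $    match d
  5  $ b      b d $      match b
  6  $        d $        error: stack empty but input remains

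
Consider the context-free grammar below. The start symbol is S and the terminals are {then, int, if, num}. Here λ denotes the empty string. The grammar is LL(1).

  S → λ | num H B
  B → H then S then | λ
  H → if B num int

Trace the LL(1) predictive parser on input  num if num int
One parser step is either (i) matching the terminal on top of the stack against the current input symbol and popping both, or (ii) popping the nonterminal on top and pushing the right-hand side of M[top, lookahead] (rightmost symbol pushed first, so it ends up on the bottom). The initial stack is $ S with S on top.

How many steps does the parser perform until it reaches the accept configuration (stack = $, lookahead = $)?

     Stack             Input             Action
  1  $ S               num if num int $  expand S → num H B
  2  $ B H num         num if num int $  match num
  3  $ B H             if num int $      expand H → if B num int
  4  $ B int num B if  if num int $      match if
  5  $ B int num B     num int $         expand B → λ
  6  $ B int num       num int $         match num
  7  $ B int           int $             match int
  8  $ B               $                 expand B → λ
Accept reached after 8 steps.

8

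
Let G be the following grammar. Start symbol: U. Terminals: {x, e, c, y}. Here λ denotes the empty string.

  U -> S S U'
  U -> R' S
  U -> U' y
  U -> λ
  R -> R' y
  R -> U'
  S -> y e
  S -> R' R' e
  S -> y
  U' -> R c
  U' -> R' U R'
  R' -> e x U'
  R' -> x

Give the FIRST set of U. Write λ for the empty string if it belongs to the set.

FIRST(R') = {e, x}
FIRST(S) = {e, x, y}  (via R' R' e)
FIRST(U) = {λ, e, x, y}  (via S S U', R' S, U' y)
FIRST(R) = {e, x}  (via R' y, U')
FIRST(U') = {e, x}  (via R c, R' U R')

{λ, e, x, y}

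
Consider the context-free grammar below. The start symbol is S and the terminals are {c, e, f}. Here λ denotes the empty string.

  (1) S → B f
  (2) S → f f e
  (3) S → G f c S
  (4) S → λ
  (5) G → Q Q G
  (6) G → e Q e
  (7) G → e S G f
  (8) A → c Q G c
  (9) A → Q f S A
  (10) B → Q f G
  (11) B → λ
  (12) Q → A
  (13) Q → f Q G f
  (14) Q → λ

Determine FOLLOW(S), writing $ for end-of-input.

{$, c, e, f}

FIRST(S): from S→B f we get {c, f}; from S→f f e we get {f}; from S→G f c S we get {c, e, f}; from S→λ we get {λ}. So FIRST(S) = {λ, c, e, f}.
FIRST(G): from G→Q Q G we get {c, e, f}; from G→e Q e we get {e}; from G→e S G f we get {e}. So FIRST(G) = {c, e, f}.
FIRST(A): from A→c Q G c we get {c}; from A→Q f S A we get {c, f}. So FIRST(A) = {c, f}.
FIRST(Q): from Q→A we get {c, f}; from Q→f Q G f we get {f}; from Q→λ we get {λ}. So FIRST(Q) = {λ, c, f}.
FIRST(B): from B→Q f G we get {c, f}; from B→λ we get {λ}. So FIRST(B) = {λ, c, f}.
FOLLOW(S) includes $ since S is the start symbol.
FOLLOW(S): in S→G f c S, the suffix after S is empty (adds nothing new); in G→e S G f, S is followed by G f with FIRST {c, e, f}; in A→Q f S A, S is followed by A with FIRST {c, f}. Thus FOLLOW(S) = {$, c, e, f}.
FOLLOW(B): in S→B f, B is followed by f with FIRST {f}. Thus FOLLOW(B) = {f}.
FOLLOW(G): in S→G f c S, G is followed by f c S with FIRST {f}; in G→Q Q G, the suffix after G is empty (adds nothing new); in G→e S G f, G is followed by f with FIRST {f}; in A→c Q G c, G is followed by c with FIRST {c}; in B→Q f G, the suffix after G is empty, so FOLLOW(G) ⊇ FOLLOW(B) = {f}; in Q→f Q G f, G is followed by f with FIRST {f}. Thus FOLLOW(G) = {c, f}.
FOLLOW(Q): in G→Q Q G (occurrence 1), Q is followed by Q G with FIRST {c, e, f}; in G→Q Q G (occurrence 2), Q is followed by G with FIRST {c, e, f}; in G→e Q e, Q is followed by e with FIRST {e}; in A→c Q G c, Q is followed by G c with FIRST {c, e, f}; in A→Q f S A, Q is followed by f S A with FIRST {f}; in B→Q f G, Q is followed by f G with FIRST {f}; in Q→f Q G f, Q is followed by G f with FIRST {c, e, f}. Thus FOLLOW(Q) = {c, e, f}.
FOLLOW(A): in A→Q f S A, the suffix after A is empty (adds nothing new); in Q→A, the suffix after A is empty, so FOLLOW(A) ⊇ FOLLOW(Q) = {c, e, f}. Thus FOLLOW(A) = {c, e, f}.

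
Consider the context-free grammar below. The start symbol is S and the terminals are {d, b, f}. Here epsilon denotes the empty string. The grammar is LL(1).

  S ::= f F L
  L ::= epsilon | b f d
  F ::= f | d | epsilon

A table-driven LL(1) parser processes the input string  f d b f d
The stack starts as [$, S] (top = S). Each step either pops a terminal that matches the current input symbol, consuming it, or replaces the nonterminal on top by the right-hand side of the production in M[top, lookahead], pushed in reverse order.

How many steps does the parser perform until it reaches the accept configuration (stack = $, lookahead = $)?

8

step 1: stack=$ S  input=f d b f d $  — expand S ::= f F L
step 2: stack=$ L F f  input=f d b f d $  — match f
step 3: stack=$ L F  input=d b f d $  — expand F ::= d
step 4: stack=$ L d  input=d b f d $  — match d
step 5: stack=$ L  input=b f d $  — expand L ::= b f d
step 6: stack=$ d f b  input=b f d $  — match b
step 7: stack=$ d f  input=f d $  — match f
step 8: stack=$ d  input=d $  — match d
Accept reached after 8 steps.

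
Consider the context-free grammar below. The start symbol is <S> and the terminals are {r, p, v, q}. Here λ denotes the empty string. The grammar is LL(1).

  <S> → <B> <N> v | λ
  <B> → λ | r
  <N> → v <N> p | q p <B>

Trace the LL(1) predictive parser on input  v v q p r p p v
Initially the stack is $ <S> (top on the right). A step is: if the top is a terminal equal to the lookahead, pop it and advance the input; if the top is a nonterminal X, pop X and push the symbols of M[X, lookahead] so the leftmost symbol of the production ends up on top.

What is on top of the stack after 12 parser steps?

step 1: stack=$ <S>  input=v v q p r p p v $  — expand <S> → <B> <N> v
step 2: stack=$ v <N> <B>  input=v v q p r p p v $  — expand <B> → λ
step 3: stack=$ v <N>  input=v v q p r p p v $  — expand <N> → v <N> p
step 4: stack=$ v p <N> v  input=v v q p r p p v $  — match v
step 5: stack=$ v p <N>  input=v q p r p p v $  — expand <N> → v <N> p
step 6: stack=$ v p p <N> v  input=v q p r p p v $  — match v
step 7: stack=$ v p p <N>  input=q p r p p v $  — expand <N> → q p <B>
step 8: stack=$ v p p <B> p q  input=q p r p p v $  — match q
step 9: stack=$ v p p <B> p  input=p r p p v $  — match p
step 10: stack=$ v p p <B>  input=r p p v $  — expand <B> → r
step 11: stack=$ v p p r  input=r p p v $  — match r
step 12: stack=$ v p p  input=p p v $  — match p
Stack after step 12: $ v p (top = p).

p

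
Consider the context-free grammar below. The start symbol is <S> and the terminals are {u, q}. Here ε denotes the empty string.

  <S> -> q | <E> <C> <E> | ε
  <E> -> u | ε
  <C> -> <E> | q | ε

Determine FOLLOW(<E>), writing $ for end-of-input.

FIRST(<E>) = {ε, u}
FIRST(<C>) = {ε, q, u}  (via <E>)
FIRST(<S>) = {ε, q, u}  (via <E> <C> <E>)
FOLLOW(<S>) includes $ since <S> is the start symbol.
FOLLOW(<S>): <S> appears on no right-hand side. Thus FOLLOW(<S>) = {$}.
FOLLOW(<C>): in <S>-><E> <C> <E>, <C> is followed by <E> with FIRST {ε, u}; in <S>-><E> <C> <E>, the suffix after <C> is nullable, so FOLLOW(<C>) ⊇ FOLLOW(<S>) = {$}. Thus FOLLOW(<C>) = {$, u}.
FOLLOW(<E>): in <S>-><E> <C> <E> (occurrence 1), <E> is followed by <C> <E> with FIRST {ε, q, u}; in <S>-><E> <C> <E> (occurrence 1), the suffix after <E> is nullable, so FOLLOW(<E>) ⊇ FOLLOW(<S>) = {$}; in <S>-><E> <C> <E> (occurrence 2), the suffix after <E> is empty, so FOLLOW(<E>) ⊇ FOLLOW(<S>) = {$}; in <C>-><E>, the suffix after <E> is empty, so FOLLOW(<E>) ⊇ FOLLOW(<C>) = {$, u}. Thus FOLLOW(<E>) = {$, q, u}.

{$, q, u}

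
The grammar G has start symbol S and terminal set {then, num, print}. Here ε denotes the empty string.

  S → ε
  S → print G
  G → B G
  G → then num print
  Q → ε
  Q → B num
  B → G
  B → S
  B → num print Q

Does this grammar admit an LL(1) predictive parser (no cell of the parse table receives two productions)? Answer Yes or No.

No

FIRST(S) = {ε, print}
FIRST(G) = {num, print, then}
FIRST(Q) = {ε, num, print, then}
FIRST(B) = {ε, num, print, then}
FOLLOW(S) = {$, num, print, then}
FOLLOW(G) = {$, num, print, then}
FOLLOW(Q) = {num, print, then}
FOLLOW(B) = {num, print, then}
Cell M[B, num] receives both B → G and B → S and B → num print Q — the grammar is not LL(1).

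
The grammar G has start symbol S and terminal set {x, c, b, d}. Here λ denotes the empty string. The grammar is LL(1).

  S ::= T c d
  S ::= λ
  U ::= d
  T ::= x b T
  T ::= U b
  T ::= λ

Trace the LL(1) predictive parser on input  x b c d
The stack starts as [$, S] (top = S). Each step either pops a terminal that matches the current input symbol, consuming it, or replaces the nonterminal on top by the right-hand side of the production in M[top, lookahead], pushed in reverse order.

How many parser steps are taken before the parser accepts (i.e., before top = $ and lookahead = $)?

step 1: stack=$ S  input=x b c d $  — expand S ::= T c d
step 2: stack=$ d c T  input=x b c d $  — expand T ::= x b T
step 3: stack=$ d c T b x  input=x b c d $  — match x
step 4: stack=$ d c T b  input=b c d $  — match b
step 5: stack=$ d c T  input=c d $  — expand T ::= λ
step 6: stack=$ d c  input=c d $  — match c
step 7: stack=$ d  input=d $  — match d
Accept reached after 7 steps.

7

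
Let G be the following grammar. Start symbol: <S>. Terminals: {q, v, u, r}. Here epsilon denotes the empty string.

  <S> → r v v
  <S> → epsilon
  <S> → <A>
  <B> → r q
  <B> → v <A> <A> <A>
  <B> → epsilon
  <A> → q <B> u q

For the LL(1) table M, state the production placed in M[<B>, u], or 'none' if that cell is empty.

FIRST(<B>): from <B>→r q we get {r}; from <B>→v <A> <A> <A> we get {v}; from <B>→epsilon we get {epsilon}. So FIRST(<B>) = {epsilon, r, v}.
FIRST(<A>): from <A>→q <B> u q we get {q}. So FIRST(<A>) = {q}.
FIRST(<S>): from <S>→r v v we get {r}; from <S>→epsilon we get {epsilon}; from <S>→<A> we get {q}. So FIRST(<S>) = {epsilon, q, r}.
FOLLOW(<S>) includes $ since <S> is the start symbol.
FOLLOW(<B>): in <A>→q <B> u q, <B> is followed by u q with FIRST {u}. Thus FOLLOW(<B>) = {u}.
For <B> → r q: FIRST(r q) = {r}, so it goes in M[<B>, t] for t ∈ {r}.
For <B> → v <A> <A> <A>: FIRST(v <A> <A> <A>) = {v}, so it goes in M[<B>, t] for t ∈ {v}.
For <B> → epsilon: FIRST(epsilon) = {epsilon}, so it goes in M[<B>, t] for t ∈ {}; since epsilon ∈ FIRST, also for every t ∈ FOLLOW(<B>) = {u}.

<B> → epsilon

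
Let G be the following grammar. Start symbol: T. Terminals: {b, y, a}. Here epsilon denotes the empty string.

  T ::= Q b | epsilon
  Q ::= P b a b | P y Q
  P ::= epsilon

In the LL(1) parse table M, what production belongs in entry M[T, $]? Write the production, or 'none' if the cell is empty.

FIRST(P): from P::=epsilon we get {epsilon}. So FIRST(P) = {epsilon}.
FIRST(Q): from Q::=P b a b we get {b}; from Q::=P y Q we get {y}. So FIRST(Q) = {b, y}.
FIRST(T): from T::=Q b we get {b, y}; from T::=epsilon we get {epsilon}. So FIRST(T) = {epsilon, b, y}.
FOLLOW(T) includes $ since T is the start symbol.
FOLLOW(T): T appears on no right-hand side. Thus FOLLOW(T) = {$}.
For T ::= Q b: FIRST(Q b) = {b, y}, so it goes in M[T, t] for t ∈ {b, y}.
For T ::= epsilon: FIRST(epsilon) = {epsilon}, so it goes in M[T, t] for t ∈ {}; since epsilon ∈ FIRST, also for every t ∈ FOLLOW(T) = {$}.

T ::= epsilon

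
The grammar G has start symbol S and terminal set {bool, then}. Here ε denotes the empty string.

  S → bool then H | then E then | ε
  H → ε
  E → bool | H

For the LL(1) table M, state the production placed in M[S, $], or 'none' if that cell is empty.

FIRST(S): from S→bool then H we get {bool}; from S→then E then we get {then}; from S→ε we get {ε}. So FIRST(S) = {ε, bool, then}.
FIRST(H): from H→ε we get {ε}. So FIRST(H) = {ε}.
FIRST(E): from E→bool we get {bool}; from E→H we get {ε}. So FIRST(E) = {ε, bool}.
FOLLOW(S) includes $ since S is the start symbol.
FOLLOW(S): S appears on no right-hand side. Thus FOLLOW(S) = {$}.
For S → bool then H: FIRST(bool then H) = {bool}, so it goes in M[S, t] for t ∈ {bool}.
For S → then E then: FIRST(then E then) = {then}, so it goes in M[S, t] for t ∈ {then}.
For S → ε: FIRST(ε) = {ε}, so it goes in M[S, t] for t ∈ {}; since ε ∈ FIRST, also for every t ∈ FOLLOW(S) = {$}.

S → ε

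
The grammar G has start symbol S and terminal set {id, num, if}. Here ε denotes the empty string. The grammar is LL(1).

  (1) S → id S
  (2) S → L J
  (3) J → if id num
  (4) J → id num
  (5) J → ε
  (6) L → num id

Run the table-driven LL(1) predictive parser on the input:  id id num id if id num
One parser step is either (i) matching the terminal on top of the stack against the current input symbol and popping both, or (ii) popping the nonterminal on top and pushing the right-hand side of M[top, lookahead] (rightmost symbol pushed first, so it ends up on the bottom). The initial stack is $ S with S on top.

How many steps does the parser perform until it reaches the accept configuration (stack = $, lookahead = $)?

step 1: stack=$ S  input=id id num id if id num $  — expand S → id S
step 2: stack=$ S id  input=id id num id if id num $  — match id
step 3: stack=$ S  input=id num id if id num $  — expand S → id S
step 4: stack=$ S id  input=id num id if id num $  — match id
step 5: stack=$ S  input=num id if id num $  — expand S → L J
step 6: stack=$ J L  input=num id if id num $  — expand L → num id
step 7: stack=$ J id num  input=num id if id num $  — match num
step 8: stack=$ J id  input=id if id num $  — match id
step 9: stack=$ J  input=if id num $  — expand J → if id num
step 10: stack=$ num id if  input=if id num $  — match if
step 11: stack=$ num id  input=id num $  — match id
step 12: stack=$ num  input=num $  — match num
Accept reached after 12 steps.

12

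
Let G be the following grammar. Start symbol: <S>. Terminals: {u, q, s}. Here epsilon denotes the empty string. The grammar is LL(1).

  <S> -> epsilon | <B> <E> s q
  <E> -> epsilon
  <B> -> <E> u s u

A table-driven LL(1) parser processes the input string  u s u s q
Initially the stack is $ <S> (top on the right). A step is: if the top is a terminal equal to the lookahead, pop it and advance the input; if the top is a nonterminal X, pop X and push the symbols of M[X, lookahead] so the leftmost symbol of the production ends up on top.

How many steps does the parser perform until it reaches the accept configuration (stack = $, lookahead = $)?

     Stack                Input        Action
  1  $ <S>                u s u s q $  expand <S> -> <B> <E> s q
  2  $ q s <E> <B>        u s u s q $  expand <B> -> <E> u s u
  3  $ q s <E> u s u <E>  u s u s q $  expand <E> -> epsilon
  4  $ q s <E> u s u      u s u s q $  match u
  5  $ q s <E> u s        s u s q $    match s
  6  $ q s <E> u          u s q $      match u
  7  $ q s <E>            s q $        expand <E> -> epsilon
  8  $ q s                s q $        match s
  9  $ q                  q $          match q
Accept reached after 9 steps.

9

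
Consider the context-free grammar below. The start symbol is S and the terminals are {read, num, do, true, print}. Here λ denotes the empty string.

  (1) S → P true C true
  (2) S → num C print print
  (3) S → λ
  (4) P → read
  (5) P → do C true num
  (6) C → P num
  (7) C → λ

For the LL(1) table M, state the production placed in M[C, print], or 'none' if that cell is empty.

FIRST(P): from P→read we get {read}; from P→do C true num we get {do}. So FIRST(P) = {do, read}.
FIRST(S): from S→P true C true we get {do, read}; from S→num C print print we get {num}; from S→λ we get {λ}. So FIRST(S) = {λ, do, num, read}.
FIRST(C): from C→P num we get {do, read}; from C→λ we get {λ}. So FIRST(C) = {λ, do, read}.
FOLLOW(S) includes $ since S is the start symbol.
FOLLOW(C): in S→P true C true, C is followed by true with FIRST {true}; in S→num C print print, C is followed by print print with FIRST {print}; in P→do C true num, C is followed by true num with FIRST {true}. Thus FOLLOW(C) = {print, true}.
For C → P num: FIRST(P num) = {do, read}, so it goes in M[C, t] for t ∈ {do, read}.
For C → λ: FIRST(λ) = {λ}, so it goes in M[C, t] for t ∈ {}; since λ ∈ FIRST, also for every t ∈ FOLLOW(C) = {print, true}.

C → λ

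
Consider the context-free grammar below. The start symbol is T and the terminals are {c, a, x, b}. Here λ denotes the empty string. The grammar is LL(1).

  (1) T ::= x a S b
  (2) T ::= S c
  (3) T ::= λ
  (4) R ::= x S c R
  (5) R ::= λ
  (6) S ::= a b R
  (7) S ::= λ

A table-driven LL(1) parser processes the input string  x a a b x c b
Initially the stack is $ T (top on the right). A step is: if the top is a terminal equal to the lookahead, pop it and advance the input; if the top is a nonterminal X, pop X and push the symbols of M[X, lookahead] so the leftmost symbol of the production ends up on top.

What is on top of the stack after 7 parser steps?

step 1: stack=$ T  input=x a a b x c b $  — expand T ::= x a S b
step 2: stack=$ b S a x  input=x a a b x c b $  — match x
step 3: stack=$ b S a  input=a a b x c b $  — match a
step 4: stack=$ b S  input=a b x c b $  — expand S ::= a b R
step 5: stack=$ b R b a  input=a b x c b $  — match a
step 6: stack=$ b R b  input=b x c b $  — match b
step 7: stack=$ b R  input=x c b $  — expand R ::= x S c R
Stack after step 7: $ b R c S x (top = x).

x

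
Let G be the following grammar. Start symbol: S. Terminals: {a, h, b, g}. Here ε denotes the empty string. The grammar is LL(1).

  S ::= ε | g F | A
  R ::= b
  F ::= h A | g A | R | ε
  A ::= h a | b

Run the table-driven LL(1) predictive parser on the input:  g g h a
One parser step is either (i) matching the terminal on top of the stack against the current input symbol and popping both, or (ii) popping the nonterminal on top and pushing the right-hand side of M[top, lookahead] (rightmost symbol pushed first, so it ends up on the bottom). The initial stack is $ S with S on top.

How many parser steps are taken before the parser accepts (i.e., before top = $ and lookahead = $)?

     Stack  Input      Action
  1  $ S    g g h a $  expand S ::= g F
  2  $ F g  g g h a $  match g
  3  $ F    g h a $    expand F ::= g A
  4  $ A g  g h a $    match g
  5  $ A    h a $      expand A ::= h a
  6  $ a h  h a $      match h
  7  $ a    a $        match a
Accept reached after 7 steps.

7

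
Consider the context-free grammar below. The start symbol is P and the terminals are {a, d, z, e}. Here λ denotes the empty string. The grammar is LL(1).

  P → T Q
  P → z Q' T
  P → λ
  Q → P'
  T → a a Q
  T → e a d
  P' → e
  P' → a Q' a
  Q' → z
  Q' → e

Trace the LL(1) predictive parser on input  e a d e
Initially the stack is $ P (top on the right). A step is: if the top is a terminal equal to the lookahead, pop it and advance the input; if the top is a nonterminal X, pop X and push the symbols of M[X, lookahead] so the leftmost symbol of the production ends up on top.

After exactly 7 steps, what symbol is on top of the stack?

step 1: stack=$ P  input=e a d e $  — expand P → T Q
step 2: stack=$ Q T  input=e a d e $  — expand T → e a d
step 3: stack=$ Q d a e  input=e a d e $  — match e
step 4: stack=$ Q d a  input=a d e $  — match a
step 5: stack=$ Q d  input=d e $  — match d
step 6: stack=$ Q  input=e $  — expand Q → P'
step 7: stack=$ P'  input=e $  — expand P' → e
Stack after step 7: $ e (top = e).

e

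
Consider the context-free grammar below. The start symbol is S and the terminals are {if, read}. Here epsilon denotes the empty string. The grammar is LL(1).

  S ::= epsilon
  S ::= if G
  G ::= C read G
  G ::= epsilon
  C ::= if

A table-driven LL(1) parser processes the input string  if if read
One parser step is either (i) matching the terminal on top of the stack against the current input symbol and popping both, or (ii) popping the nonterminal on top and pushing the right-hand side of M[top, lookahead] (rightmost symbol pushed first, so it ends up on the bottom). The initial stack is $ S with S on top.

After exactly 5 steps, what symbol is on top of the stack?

read

     Stack        Input         Action
  1  $ S          if if read $  expand S ::= if G
  2  $ G if       if if read $  match if
  3  $ G          if read $     expand G ::= C read G
  4  $ G read C   if read $     expand C ::= if
  5  $ G read if  if read $     match if
Stack after step 5: $ G read (top = read).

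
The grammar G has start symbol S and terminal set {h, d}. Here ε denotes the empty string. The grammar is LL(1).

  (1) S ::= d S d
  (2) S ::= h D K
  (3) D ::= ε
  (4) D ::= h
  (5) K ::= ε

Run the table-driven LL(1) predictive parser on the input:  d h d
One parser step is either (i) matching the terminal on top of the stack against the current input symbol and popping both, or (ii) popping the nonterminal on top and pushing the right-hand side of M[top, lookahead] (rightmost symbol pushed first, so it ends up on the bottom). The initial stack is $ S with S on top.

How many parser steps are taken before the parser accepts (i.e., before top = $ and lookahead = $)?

step 1: stack=$ S  input=d h d $  — expand S ::= d S d
step 2: stack=$ d S d  input=d h d $  — match d
step 3: stack=$ d S  input=h d $  — expand S ::= h D K
step 4: stack=$ d K D h  input=h d $  — match h
step 5: stack=$ d K D  input=d $  — expand D ::= ε
step 6: stack=$ d K  input=d $  — expand K ::= ε
step 7: stack=$ d  input=d $  — match d
Accept reached after 7 steps.

7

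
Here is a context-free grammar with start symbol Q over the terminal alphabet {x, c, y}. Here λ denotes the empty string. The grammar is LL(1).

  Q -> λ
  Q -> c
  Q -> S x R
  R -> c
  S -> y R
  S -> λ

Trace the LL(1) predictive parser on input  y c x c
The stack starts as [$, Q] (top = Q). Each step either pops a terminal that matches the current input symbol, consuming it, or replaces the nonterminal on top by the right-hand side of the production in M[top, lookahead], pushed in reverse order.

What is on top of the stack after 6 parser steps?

R

step 1: stack=$ Q  input=y c x c $  — expand Q -> S x R
step 2: stack=$ R x S  input=y c x c $  — expand S -> y R
step 3: stack=$ R x R y  input=y c x c $  — match y
step 4: stack=$ R x R  input=c x c $  — expand R -> c
step 5: stack=$ R x c  input=c x c $  — match c
step 6: stack=$ R x  input=x c $  — match x
Stack after step 6: $ R (top = R).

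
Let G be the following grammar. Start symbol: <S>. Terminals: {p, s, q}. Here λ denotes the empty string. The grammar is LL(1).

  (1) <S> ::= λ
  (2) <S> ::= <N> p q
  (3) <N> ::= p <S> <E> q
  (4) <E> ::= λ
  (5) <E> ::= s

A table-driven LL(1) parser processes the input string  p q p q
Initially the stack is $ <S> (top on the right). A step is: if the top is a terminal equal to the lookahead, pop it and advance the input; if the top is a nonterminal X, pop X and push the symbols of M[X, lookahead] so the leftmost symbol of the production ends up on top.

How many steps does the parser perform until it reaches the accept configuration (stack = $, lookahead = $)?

8

     Stack              Input      Action
  1  $ <S>              p q p q $  expand <S> ::= <N> p q
  2  $ q p <N>          p q p q $  expand <N> ::= p <S> <E> q
  3  $ q p q <E> <S> p  p q p q $  match p
  4  $ q p q <E> <S>    q p q $    expand <S> ::= λ
  5  $ q p q <E>        q p q $    expand <E> ::= λ
  6  $ q p q            q p q $    match q
  7  $ q p              p q $      match p
  8  $ q                q $        match q
Accept reached after 8 steps.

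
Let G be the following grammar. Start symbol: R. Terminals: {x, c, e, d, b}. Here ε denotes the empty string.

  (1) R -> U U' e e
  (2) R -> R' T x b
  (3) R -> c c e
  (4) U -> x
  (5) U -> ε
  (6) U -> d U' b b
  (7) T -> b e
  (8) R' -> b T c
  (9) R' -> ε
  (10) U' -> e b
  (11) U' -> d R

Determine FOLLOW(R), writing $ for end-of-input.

{$, b, e}

FIRST(U): from U->x we get {x}; from U->ε we get {ε}; from U->d U' b b we get {d}. So FIRST(U) = {ε, d, x}.
FIRST(T): from T->b e we get {b}. So FIRST(T) = {b}.
FIRST(R'): from R'->b T c we get {b}; from R'->ε we get {ε}. So FIRST(R') = {ε, b}.
FIRST(U'): from U'->e b we get {e}; from U'->d R we get {d}. So FIRST(U') = {d, e}.
FIRST(R): from R->U U' e e we get {d, e, x}; from R->R' T x b we get {b}; from R->c c e we get {c}. So FIRST(R) = {b, c, d, e, x}.
FOLLOW(R) includes $ since R is the start symbol.
FOLLOW(U): in R->U U' e e, U is followed by U' e e with FIRST {d, e}. Thus FOLLOW(U) = {d, e}.
FOLLOW(T): in R->R' T x b, T is followed by x b with FIRST {x}; in R'->b T c, T is followed by c with FIRST {c}. Thus FOLLOW(T) = {c, x}.
FOLLOW(R'): in R->R' T x b, R' is followed by T x b with FIRST {b}. Thus FOLLOW(R') = {b}.
FOLLOW(U'): in R->U U' e e, U' is followed by e e with FIRST {e}; in U->d U' b b, U' is followed by b b with FIRST {b}. Thus FOLLOW(U') = {b, e}.
FOLLOW(R): in U'->d R, the suffix after R is empty, so FOLLOW(R) ⊇ FOLLOW(U') = {b, e}. Thus FOLLOW(R) = {$, b, e}.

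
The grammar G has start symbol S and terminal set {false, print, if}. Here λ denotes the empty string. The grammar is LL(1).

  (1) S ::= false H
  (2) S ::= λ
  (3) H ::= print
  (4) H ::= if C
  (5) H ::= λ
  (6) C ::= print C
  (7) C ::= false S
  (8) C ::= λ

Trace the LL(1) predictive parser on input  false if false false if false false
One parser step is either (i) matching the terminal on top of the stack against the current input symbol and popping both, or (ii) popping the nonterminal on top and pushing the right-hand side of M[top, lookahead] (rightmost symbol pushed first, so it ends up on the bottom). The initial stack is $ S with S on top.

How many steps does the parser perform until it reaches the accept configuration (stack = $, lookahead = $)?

step 1: stack=$ S  input=false if false false if false false $  — expand S ::= false H
step 2: stack=$ H false  input=false if false false if false false $  — match false
step 3: stack=$ H  input=if false false if false false $  — expand H ::= if C
step 4: stack=$ C if  input=if false false if false false $  — match if
step 5: stack=$ C  input=false false if false false $  — expand C ::= false S
step 6: stack=$ S false  input=false false if false false $  — match false
step 7: stack=$ S  input=false if false false $  — expand S ::= false H
step 8: stack=$ H false  input=false if false false $  — match false
step 9: stack=$ H  input=if false false $  — expand H ::= if C
step 10: stack=$ C if  input=if false false $  — match if
step 11: stack=$ C  input=false false $  — expand C ::= false S
step 12: stack=$ S false  input=false false $  — match false
step 13: stack=$ S  input=false $  — expand S ::= false H
step 14: stack=$ H false  input=false $  — match false
step 15: stack=$ H  input=$  — expand H ::= λ
Accept reached after 15 steps.

15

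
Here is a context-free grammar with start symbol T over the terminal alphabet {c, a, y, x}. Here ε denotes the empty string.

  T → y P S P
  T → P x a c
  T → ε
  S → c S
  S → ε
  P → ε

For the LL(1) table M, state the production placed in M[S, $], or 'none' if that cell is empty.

FIRST(S) = {ε, c}
FIRST(P) = {ε}
FIRST(T) = {ε, x, y}  (via P x a c)
FOLLOW(T) includes $ since T is the start symbol.
FOLLOW(T): T appears on no right-hand side. Thus FOLLOW(T) = {$}.
FOLLOW(S): in T→y P S P, S is followed by P with FIRST {ε}; in T→y P S P, the suffix after S is nullable, so FOLLOW(S) ⊇ FOLLOW(T) = {$}; in S→c S, the suffix after S is empty (adds nothing new). Thus FOLLOW(S) = {$}.
For S → c S: FIRST(c S) = {c}, so it goes in M[S, t] for t ∈ {c}.
For S → ε: FIRST(ε) = {ε}, so it goes in M[S, t] for t ∈ {}; since ε ∈ FIRST, also for every t ∈ FOLLOW(S) = {$}.

S → ε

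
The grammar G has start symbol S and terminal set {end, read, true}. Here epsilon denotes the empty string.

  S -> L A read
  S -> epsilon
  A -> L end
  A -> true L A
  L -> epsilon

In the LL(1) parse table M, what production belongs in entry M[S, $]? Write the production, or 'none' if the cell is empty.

FIRST(L) = {epsilon}
FIRST(A) = {end, true}  (via L end)
FIRST(S) = {epsilon, end, true}  (via L A read)
FOLLOW(S) includes $ since S is the start symbol.
FOLLOW(S): S appears on no right-hand side. Thus FOLLOW(S) = {$}.
For S -> L A read: FIRST(L A read) = {end, true}, so it goes in M[S, t] for t ∈ {end, true}.
For S -> epsilon: FIRST(epsilon) = {epsilon}, so it goes in M[S, t] for t ∈ {}; since epsilon ∈ FIRST, also for every t ∈ FOLLOW(S) = {$}.

S -> epsilon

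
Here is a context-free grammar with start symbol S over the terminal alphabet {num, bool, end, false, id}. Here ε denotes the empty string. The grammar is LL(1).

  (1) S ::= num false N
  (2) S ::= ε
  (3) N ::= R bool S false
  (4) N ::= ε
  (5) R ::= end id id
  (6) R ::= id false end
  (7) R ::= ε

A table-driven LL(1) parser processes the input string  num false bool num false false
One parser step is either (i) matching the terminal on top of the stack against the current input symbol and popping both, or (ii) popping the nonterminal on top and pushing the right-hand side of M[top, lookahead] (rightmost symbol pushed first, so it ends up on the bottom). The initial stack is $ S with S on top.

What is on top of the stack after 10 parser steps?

      Stack                Input                             Action
   1  $ S                  num false bool num false false $  expand S ::= num false N
   2  $ N false num        num false bool num false false $  match num
   3  $ N false            false bool num false false $      match false
   4  $ N                  bool num false false $            expand N ::= R bool S false
   5  $ false S bool R     bool num false false $            expand R ::= ε
   6  $ false S bool       bool num false false $            match bool
   7  $ false S            num false false $                 expand S ::= num false N
   8  $ false N false num  num false false $                 match num
   9  $ false N false      false false $                     match false
  10  $ false N            false $                           expand N ::= ε
Stack after step 10: $ false (top = false).

false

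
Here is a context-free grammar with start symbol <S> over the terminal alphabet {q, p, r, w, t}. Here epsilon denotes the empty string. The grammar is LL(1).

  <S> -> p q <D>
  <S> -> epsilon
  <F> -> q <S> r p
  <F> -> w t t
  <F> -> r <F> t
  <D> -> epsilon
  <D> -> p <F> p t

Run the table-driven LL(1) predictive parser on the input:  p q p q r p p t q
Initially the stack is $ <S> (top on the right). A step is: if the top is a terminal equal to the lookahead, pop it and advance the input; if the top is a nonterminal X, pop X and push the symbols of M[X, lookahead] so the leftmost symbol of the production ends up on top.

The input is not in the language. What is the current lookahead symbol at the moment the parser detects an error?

step 1: stack=$ <S>  input=p q p q r p p t q $  — expand <S> -> p q <D>
step 2: stack=$ <D> q p  input=p q p q r p p t q $  — match p
step 3: stack=$ <D> q  input=q p q r p p t q $  — match q
step 4: stack=$ <D>  input=p q r p p t q $  — expand <D> -> p <F> p t
step 5: stack=$ t p <F> p  input=p q r p p t q $  — match p
step 6: stack=$ t p <F>  input=q r p p t q $  — expand <F> -> q <S> r p
step 7: stack=$ t p p r <S> q  input=q r p p t q $  — match q
step 8: stack=$ t p p r <S>  input=r p p t q $  — expand <S> -> epsilon
step 9: stack=$ t p p r  input=r p p t q $  — match r
step 10: stack=$ t p p  input=p p t q $  — match p
step 11: stack=$ t p  input=p t q $  — match p
step 12: stack=$ t  input=t q $  — match t
step 13: stack=$  input=q $  — error: stack empty but input remains

q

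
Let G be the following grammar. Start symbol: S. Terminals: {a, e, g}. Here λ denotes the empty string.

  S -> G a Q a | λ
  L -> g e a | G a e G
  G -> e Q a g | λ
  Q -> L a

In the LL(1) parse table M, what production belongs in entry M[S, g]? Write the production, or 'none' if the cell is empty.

none

FIRST(G) = {λ, e}
FIRST(S) = {λ, a, e}  (via G a Q a)
FIRST(L) = {a, e, g}  (via G a e G)
FIRST(Q) = {a, e, g}  (via L a)
FOLLOW(S) includes $ since S is the start symbol.
FOLLOW(S): S appears on no right-hand side. Thus FOLLOW(S) = {$}.
For S -> G a Q a: FIRST(G a Q a) = {a, e}, so it goes in M[S, t] for t ∈ {a, e}.
For S -> λ: FIRST(λ) = {λ}, so it goes in M[S, t] for t ∈ {}; since λ ∈ FIRST, also for every t ∈ FOLLOW(S) = {$}.
None of these place a production in M[S, g].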